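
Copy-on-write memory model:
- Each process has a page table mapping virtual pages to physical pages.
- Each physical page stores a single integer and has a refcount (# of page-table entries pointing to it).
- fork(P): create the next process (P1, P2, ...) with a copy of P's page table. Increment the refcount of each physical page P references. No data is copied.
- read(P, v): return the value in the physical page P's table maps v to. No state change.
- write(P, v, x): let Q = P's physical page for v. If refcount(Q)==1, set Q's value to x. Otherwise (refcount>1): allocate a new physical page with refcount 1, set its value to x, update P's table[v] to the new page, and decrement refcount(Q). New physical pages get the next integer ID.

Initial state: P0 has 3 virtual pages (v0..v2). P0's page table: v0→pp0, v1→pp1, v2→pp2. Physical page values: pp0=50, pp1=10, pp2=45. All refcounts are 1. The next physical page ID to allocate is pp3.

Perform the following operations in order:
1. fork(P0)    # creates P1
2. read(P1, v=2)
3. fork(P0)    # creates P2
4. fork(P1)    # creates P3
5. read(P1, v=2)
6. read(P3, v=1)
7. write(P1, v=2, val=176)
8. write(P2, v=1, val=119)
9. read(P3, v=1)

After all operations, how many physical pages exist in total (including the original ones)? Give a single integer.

Op 1: fork(P0) -> P1. 3 ppages; refcounts: pp0:2 pp1:2 pp2:2
Op 2: read(P1, v2) -> 45. No state change.
Op 3: fork(P0) -> P2. 3 ppages; refcounts: pp0:3 pp1:3 pp2:3
Op 4: fork(P1) -> P3. 3 ppages; refcounts: pp0:4 pp1:4 pp2:4
Op 5: read(P1, v2) -> 45. No state change.
Op 6: read(P3, v1) -> 10. No state change.
Op 7: write(P1, v2, 176). refcount(pp2)=4>1 -> COPY to pp3. 4 ppages; refcounts: pp0:4 pp1:4 pp2:3 pp3:1
Op 8: write(P2, v1, 119). refcount(pp1)=4>1 -> COPY to pp4. 5 ppages; refcounts: pp0:4 pp1:3 pp2:3 pp3:1 pp4:1
Op 9: read(P3, v1) -> 10. No state change.

Answer: 5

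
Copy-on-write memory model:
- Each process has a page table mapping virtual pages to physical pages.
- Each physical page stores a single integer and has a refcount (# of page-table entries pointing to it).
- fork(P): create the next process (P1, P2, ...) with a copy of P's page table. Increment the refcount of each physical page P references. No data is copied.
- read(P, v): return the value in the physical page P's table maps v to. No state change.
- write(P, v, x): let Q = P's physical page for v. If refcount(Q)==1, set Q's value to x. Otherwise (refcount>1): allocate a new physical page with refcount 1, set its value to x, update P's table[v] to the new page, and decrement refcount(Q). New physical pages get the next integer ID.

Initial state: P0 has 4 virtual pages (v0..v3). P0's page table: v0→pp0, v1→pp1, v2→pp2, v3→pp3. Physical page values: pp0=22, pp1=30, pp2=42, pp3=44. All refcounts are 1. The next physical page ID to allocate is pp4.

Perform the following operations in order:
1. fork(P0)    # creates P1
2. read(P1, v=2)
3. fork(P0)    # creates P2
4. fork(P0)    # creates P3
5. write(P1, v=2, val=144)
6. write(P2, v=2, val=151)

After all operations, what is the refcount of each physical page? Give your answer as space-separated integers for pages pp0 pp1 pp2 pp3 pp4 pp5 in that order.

Answer: 4 4 2 4 1 1

Derivation:
Op 1: fork(P0) -> P1. 4 ppages; refcounts: pp0:2 pp1:2 pp2:2 pp3:2
Op 2: read(P1, v2) -> 42. No state change.
Op 3: fork(P0) -> P2. 4 ppages; refcounts: pp0:3 pp1:3 pp2:3 pp3:3
Op 4: fork(P0) -> P3. 4 ppages; refcounts: pp0:4 pp1:4 pp2:4 pp3:4
Op 5: write(P1, v2, 144). refcount(pp2)=4>1 -> COPY to pp4. 5 ppages; refcounts: pp0:4 pp1:4 pp2:3 pp3:4 pp4:1
Op 6: write(P2, v2, 151). refcount(pp2)=3>1 -> COPY to pp5. 6 ppages; refcounts: pp0:4 pp1:4 pp2:2 pp3:4 pp4:1 pp5:1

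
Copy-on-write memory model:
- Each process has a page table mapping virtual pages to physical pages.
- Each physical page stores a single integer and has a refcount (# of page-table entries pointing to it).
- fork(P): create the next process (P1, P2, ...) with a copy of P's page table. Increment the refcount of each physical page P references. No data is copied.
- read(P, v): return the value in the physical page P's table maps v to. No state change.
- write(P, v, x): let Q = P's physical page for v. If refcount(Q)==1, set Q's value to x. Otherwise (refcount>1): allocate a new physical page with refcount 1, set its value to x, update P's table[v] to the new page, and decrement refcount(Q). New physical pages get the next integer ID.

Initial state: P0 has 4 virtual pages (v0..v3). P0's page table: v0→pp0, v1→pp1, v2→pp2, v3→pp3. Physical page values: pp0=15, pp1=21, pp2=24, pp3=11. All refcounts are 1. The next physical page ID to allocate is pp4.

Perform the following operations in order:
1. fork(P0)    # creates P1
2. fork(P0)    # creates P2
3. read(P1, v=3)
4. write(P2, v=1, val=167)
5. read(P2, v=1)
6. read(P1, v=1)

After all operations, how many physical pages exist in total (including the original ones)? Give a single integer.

Op 1: fork(P0) -> P1. 4 ppages; refcounts: pp0:2 pp1:2 pp2:2 pp3:2
Op 2: fork(P0) -> P2. 4 ppages; refcounts: pp0:3 pp1:3 pp2:3 pp3:3
Op 3: read(P1, v3) -> 11. No state change.
Op 4: write(P2, v1, 167). refcount(pp1)=3>1 -> COPY to pp4. 5 ppages; refcounts: pp0:3 pp1:2 pp2:3 pp3:3 pp4:1
Op 5: read(P2, v1) -> 167. No state change.
Op 6: read(P1, v1) -> 21. No state change.

Answer: 5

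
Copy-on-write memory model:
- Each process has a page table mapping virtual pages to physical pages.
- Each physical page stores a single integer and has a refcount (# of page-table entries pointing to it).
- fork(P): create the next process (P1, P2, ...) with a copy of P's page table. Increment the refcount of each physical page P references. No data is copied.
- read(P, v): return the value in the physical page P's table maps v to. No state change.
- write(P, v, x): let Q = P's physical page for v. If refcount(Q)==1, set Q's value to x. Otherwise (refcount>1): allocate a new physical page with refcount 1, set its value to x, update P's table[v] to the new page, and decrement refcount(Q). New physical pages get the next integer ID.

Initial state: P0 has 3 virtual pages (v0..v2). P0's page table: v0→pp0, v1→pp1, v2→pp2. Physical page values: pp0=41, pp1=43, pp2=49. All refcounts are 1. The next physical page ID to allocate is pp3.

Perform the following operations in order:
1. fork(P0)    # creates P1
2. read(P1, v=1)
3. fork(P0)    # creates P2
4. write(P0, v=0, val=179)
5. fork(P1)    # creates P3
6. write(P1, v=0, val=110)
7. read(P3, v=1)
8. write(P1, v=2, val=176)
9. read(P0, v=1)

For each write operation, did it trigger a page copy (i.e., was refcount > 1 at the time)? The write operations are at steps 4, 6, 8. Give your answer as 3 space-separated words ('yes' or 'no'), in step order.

Op 1: fork(P0) -> P1. 3 ppages; refcounts: pp0:2 pp1:2 pp2:2
Op 2: read(P1, v1) -> 43. No state change.
Op 3: fork(P0) -> P2. 3 ppages; refcounts: pp0:3 pp1:3 pp2:3
Op 4: write(P0, v0, 179). refcount(pp0)=3>1 -> COPY to pp3. 4 ppages; refcounts: pp0:2 pp1:3 pp2:3 pp3:1
Op 5: fork(P1) -> P3. 4 ppages; refcounts: pp0:3 pp1:4 pp2:4 pp3:1
Op 6: write(P1, v0, 110). refcount(pp0)=3>1 -> COPY to pp4. 5 ppages; refcounts: pp0:2 pp1:4 pp2:4 pp3:1 pp4:1
Op 7: read(P3, v1) -> 43. No state change.
Op 8: write(P1, v2, 176). refcount(pp2)=4>1 -> COPY to pp5. 6 ppages; refcounts: pp0:2 pp1:4 pp2:3 pp3:1 pp4:1 pp5:1
Op 9: read(P0, v1) -> 43. No state change.

yes yes yes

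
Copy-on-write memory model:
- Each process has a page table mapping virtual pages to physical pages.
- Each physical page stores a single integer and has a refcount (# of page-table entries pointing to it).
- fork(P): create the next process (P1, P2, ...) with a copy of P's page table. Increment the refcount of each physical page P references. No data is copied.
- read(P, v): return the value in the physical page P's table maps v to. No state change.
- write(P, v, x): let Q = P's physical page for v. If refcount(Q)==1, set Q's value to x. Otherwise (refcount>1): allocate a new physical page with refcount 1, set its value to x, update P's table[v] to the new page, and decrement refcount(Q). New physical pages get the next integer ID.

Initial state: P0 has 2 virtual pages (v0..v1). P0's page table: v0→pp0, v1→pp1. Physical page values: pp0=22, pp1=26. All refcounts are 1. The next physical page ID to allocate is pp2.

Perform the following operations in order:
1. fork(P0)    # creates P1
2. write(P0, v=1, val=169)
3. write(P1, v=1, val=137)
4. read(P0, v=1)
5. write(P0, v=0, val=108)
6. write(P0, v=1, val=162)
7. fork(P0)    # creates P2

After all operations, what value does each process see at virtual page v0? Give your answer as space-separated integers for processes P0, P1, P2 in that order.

Op 1: fork(P0) -> P1. 2 ppages; refcounts: pp0:2 pp1:2
Op 2: write(P0, v1, 169). refcount(pp1)=2>1 -> COPY to pp2. 3 ppages; refcounts: pp0:2 pp1:1 pp2:1
Op 3: write(P1, v1, 137). refcount(pp1)=1 -> write in place. 3 ppages; refcounts: pp0:2 pp1:1 pp2:1
Op 4: read(P0, v1) -> 169. No state change.
Op 5: write(P0, v0, 108). refcount(pp0)=2>1 -> COPY to pp3. 4 ppages; refcounts: pp0:1 pp1:1 pp2:1 pp3:1
Op 6: write(P0, v1, 162). refcount(pp2)=1 -> write in place. 4 ppages; refcounts: pp0:1 pp1:1 pp2:1 pp3:1
Op 7: fork(P0) -> P2. 4 ppages; refcounts: pp0:1 pp1:1 pp2:2 pp3:2
P0: v0 -> pp3 = 108
P1: v0 -> pp0 = 22
P2: v0 -> pp3 = 108

Answer: 108 22 108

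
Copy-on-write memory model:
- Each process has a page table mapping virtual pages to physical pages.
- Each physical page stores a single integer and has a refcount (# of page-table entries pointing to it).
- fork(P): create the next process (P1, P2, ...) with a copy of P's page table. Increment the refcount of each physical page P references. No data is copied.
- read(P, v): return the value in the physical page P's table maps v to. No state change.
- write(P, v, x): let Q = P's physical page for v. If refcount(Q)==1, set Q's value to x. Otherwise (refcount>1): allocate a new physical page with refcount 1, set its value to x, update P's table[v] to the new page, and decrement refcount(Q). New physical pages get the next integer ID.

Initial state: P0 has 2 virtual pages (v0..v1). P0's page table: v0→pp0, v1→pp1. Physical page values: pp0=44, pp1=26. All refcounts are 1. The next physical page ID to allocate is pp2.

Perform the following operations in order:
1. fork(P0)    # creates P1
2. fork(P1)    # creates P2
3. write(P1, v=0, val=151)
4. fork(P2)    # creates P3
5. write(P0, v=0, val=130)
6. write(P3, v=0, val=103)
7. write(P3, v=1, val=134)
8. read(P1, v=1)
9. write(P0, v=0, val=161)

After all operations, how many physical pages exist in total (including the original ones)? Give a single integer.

Op 1: fork(P0) -> P1. 2 ppages; refcounts: pp0:2 pp1:2
Op 2: fork(P1) -> P2. 2 ppages; refcounts: pp0:3 pp1:3
Op 3: write(P1, v0, 151). refcount(pp0)=3>1 -> COPY to pp2. 3 ppages; refcounts: pp0:2 pp1:3 pp2:1
Op 4: fork(P2) -> P3. 3 ppages; refcounts: pp0:3 pp1:4 pp2:1
Op 5: write(P0, v0, 130). refcount(pp0)=3>1 -> COPY to pp3. 4 ppages; refcounts: pp0:2 pp1:4 pp2:1 pp3:1
Op 6: write(P3, v0, 103). refcount(pp0)=2>1 -> COPY to pp4. 5 ppages; refcounts: pp0:1 pp1:4 pp2:1 pp3:1 pp4:1
Op 7: write(P3, v1, 134). refcount(pp1)=4>1 -> COPY to pp5. 6 ppages; refcounts: pp0:1 pp1:3 pp2:1 pp3:1 pp4:1 pp5:1
Op 8: read(P1, v1) -> 26. No state change.
Op 9: write(P0, v0, 161). refcount(pp3)=1 -> write in place. 6 ppages; refcounts: pp0:1 pp1:3 pp2:1 pp3:1 pp4:1 pp5:1

Answer: 6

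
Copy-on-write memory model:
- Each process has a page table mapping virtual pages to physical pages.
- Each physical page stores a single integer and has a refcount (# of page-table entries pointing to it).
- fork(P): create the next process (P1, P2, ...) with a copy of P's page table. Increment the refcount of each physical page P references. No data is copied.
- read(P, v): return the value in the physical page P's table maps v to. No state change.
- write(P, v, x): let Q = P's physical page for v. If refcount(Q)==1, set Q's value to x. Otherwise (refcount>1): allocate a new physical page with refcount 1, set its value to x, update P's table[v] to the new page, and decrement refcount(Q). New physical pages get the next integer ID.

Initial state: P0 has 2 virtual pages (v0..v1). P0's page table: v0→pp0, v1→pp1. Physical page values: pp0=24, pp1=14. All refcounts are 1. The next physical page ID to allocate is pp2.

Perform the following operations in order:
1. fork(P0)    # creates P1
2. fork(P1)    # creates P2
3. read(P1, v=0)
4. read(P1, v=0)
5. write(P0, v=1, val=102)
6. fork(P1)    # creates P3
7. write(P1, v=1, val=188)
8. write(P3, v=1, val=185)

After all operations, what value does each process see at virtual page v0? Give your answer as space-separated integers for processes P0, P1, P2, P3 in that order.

Answer: 24 24 24 24

Derivation:
Op 1: fork(P0) -> P1. 2 ppages; refcounts: pp0:2 pp1:2
Op 2: fork(P1) -> P2. 2 ppages; refcounts: pp0:3 pp1:3
Op 3: read(P1, v0) -> 24. No state change.
Op 4: read(P1, v0) -> 24. No state change.
Op 5: write(P0, v1, 102). refcount(pp1)=3>1 -> COPY to pp2. 3 ppages; refcounts: pp0:3 pp1:2 pp2:1
Op 6: fork(P1) -> P3. 3 ppages; refcounts: pp0:4 pp1:3 pp2:1
Op 7: write(P1, v1, 188). refcount(pp1)=3>1 -> COPY to pp3. 4 ppages; refcounts: pp0:4 pp1:2 pp2:1 pp3:1
Op 8: write(P3, v1, 185). refcount(pp1)=2>1 -> COPY to pp4. 5 ppages; refcounts: pp0:4 pp1:1 pp2:1 pp3:1 pp4:1
P0: v0 -> pp0 = 24
P1: v0 -> pp0 = 24
P2: v0 -> pp0 = 24
P3: v0 -> pp0 = 24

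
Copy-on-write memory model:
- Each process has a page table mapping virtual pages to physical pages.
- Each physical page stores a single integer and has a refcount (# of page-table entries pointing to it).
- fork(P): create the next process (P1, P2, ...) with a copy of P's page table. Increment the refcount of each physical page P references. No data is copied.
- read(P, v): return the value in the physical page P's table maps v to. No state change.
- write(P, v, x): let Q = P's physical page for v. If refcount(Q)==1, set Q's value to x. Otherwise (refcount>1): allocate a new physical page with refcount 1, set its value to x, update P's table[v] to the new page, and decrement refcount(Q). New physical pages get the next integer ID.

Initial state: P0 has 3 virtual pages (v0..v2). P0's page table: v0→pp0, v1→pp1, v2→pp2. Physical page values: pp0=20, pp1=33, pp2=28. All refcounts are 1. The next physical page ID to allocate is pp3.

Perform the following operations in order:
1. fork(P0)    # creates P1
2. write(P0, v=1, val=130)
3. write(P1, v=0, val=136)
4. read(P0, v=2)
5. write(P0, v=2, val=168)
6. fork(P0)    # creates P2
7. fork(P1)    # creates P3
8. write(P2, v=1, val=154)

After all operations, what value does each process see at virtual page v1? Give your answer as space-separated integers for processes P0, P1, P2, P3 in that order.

Op 1: fork(P0) -> P1. 3 ppages; refcounts: pp0:2 pp1:2 pp2:2
Op 2: write(P0, v1, 130). refcount(pp1)=2>1 -> COPY to pp3. 4 ppages; refcounts: pp0:2 pp1:1 pp2:2 pp3:1
Op 3: write(P1, v0, 136). refcount(pp0)=2>1 -> COPY to pp4. 5 ppages; refcounts: pp0:1 pp1:1 pp2:2 pp3:1 pp4:1
Op 4: read(P0, v2) -> 28. No state change.
Op 5: write(P0, v2, 168). refcount(pp2)=2>1 -> COPY to pp5. 6 ppages; refcounts: pp0:1 pp1:1 pp2:1 pp3:1 pp4:1 pp5:1
Op 6: fork(P0) -> P2. 6 ppages; refcounts: pp0:2 pp1:1 pp2:1 pp3:2 pp4:1 pp5:2
Op 7: fork(P1) -> P3. 6 ppages; refcounts: pp0:2 pp1:2 pp2:2 pp3:2 pp4:2 pp5:2
Op 8: write(P2, v1, 154). refcount(pp3)=2>1 -> COPY to pp6. 7 ppages; refcounts: pp0:2 pp1:2 pp2:2 pp3:1 pp4:2 pp5:2 pp6:1
P0: v1 -> pp3 = 130
P1: v1 -> pp1 = 33
P2: v1 -> pp6 = 154
P3: v1 -> pp1 = 33

Answer: 130 33 154 33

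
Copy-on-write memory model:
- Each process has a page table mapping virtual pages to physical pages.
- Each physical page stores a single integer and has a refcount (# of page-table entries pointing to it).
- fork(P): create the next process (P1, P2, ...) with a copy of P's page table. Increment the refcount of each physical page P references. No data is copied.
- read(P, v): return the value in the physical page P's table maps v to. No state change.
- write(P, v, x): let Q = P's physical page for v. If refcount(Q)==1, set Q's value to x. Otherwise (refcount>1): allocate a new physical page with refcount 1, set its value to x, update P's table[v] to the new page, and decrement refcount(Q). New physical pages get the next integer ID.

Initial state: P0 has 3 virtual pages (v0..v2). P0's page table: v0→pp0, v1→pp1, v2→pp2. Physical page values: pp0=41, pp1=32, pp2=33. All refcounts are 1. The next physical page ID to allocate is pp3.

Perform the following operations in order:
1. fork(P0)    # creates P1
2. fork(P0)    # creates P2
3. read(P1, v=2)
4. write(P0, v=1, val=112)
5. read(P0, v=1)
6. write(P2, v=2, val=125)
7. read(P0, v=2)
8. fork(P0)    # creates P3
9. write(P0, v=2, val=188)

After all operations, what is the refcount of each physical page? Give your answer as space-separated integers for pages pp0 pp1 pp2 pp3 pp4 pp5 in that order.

Op 1: fork(P0) -> P1. 3 ppages; refcounts: pp0:2 pp1:2 pp2:2
Op 2: fork(P0) -> P2. 3 ppages; refcounts: pp0:3 pp1:3 pp2:3
Op 3: read(P1, v2) -> 33. No state change.
Op 4: write(P0, v1, 112). refcount(pp1)=3>1 -> COPY to pp3. 4 ppages; refcounts: pp0:3 pp1:2 pp2:3 pp3:1
Op 5: read(P0, v1) -> 112. No state change.
Op 6: write(P2, v2, 125). refcount(pp2)=3>1 -> COPY to pp4. 5 ppages; refcounts: pp0:3 pp1:2 pp2:2 pp3:1 pp4:1
Op 7: read(P0, v2) -> 33. No state change.
Op 8: fork(P0) -> P3. 5 ppages; refcounts: pp0:4 pp1:2 pp2:3 pp3:2 pp4:1
Op 9: write(P0, v2, 188). refcount(pp2)=3>1 -> COPY to pp5. 6 ppages; refcounts: pp0:4 pp1:2 pp2:2 pp3:2 pp4:1 pp5:1

Answer: 4 2 2 2 1 1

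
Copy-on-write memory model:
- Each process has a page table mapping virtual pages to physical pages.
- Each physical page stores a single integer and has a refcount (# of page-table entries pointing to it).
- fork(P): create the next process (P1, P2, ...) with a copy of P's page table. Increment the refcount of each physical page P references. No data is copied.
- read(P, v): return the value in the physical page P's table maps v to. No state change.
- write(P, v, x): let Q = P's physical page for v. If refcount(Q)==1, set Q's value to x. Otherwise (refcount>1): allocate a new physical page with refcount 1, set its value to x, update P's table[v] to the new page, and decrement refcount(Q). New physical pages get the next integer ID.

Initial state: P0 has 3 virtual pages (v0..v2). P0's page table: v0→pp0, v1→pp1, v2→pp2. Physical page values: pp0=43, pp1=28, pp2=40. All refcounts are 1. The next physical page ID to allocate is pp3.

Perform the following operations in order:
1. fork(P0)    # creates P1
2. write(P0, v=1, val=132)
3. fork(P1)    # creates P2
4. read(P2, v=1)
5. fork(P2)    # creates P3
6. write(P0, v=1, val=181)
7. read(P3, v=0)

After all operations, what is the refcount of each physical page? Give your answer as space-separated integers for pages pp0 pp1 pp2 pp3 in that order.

Op 1: fork(P0) -> P1. 3 ppages; refcounts: pp0:2 pp1:2 pp2:2
Op 2: write(P0, v1, 132). refcount(pp1)=2>1 -> COPY to pp3. 4 ppages; refcounts: pp0:2 pp1:1 pp2:2 pp3:1
Op 3: fork(P1) -> P2. 4 ppages; refcounts: pp0:3 pp1:2 pp2:3 pp3:1
Op 4: read(P2, v1) -> 28. No state change.
Op 5: fork(P2) -> P3. 4 ppages; refcounts: pp0:4 pp1:3 pp2:4 pp3:1
Op 6: write(P0, v1, 181). refcount(pp3)=1 -> write in place. 4 ppages; refcounts: pp0:4 pp1:3 pp2:4 pp3:1
Op 7: read(P3, v0) -> 43. No state change.

Answer: 4 3 4 1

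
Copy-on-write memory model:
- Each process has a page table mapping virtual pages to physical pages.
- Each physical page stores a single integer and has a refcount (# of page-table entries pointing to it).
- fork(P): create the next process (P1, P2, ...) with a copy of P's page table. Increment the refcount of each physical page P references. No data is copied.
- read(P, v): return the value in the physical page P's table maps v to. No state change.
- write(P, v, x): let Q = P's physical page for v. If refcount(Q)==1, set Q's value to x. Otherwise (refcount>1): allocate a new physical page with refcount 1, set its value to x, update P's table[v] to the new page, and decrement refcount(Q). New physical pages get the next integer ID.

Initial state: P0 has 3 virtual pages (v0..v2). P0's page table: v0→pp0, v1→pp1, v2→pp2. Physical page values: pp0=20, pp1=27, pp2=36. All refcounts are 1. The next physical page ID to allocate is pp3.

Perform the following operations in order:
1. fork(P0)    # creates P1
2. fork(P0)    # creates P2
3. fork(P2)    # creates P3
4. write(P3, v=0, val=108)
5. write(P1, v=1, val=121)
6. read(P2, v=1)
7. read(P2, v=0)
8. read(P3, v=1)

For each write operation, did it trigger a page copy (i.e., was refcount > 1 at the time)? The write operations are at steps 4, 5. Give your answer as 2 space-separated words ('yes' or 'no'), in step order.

Op 1: fork(P0) -> P1. 3 ppages; refcounts: pp0:2 pp1:2 pp2:2
Op 2: fork(P0) -> P2. 3 ppages; refcounts: pp0:3 pp1:3 pp2:3
Op 3: fork(P2) -> P3. 3 ppages; refcounts: pp0:4 pp1:4 pp2:4
Op 4: write(P3, v0, 108). refcount(pp0)=4>1 -> COPY to pp3. 4 ppages; refcounts: pp0:3 pp1:4 pp2:4 pp3:1
Op 5: write(P1, v1, 121). refcount(pp1)=4>1 -> COPY to pp4. 5 ppages; refcounts: pp0:3 pp1:3 pp2:4 pp3:1 pp4:1
Op 6: read(P2, v1) -> 27. No state change.
Op 7: read(P2, v0) -> 20. No state change.
Op 8: read(P3, v1) -> 27. No state change.

yes yes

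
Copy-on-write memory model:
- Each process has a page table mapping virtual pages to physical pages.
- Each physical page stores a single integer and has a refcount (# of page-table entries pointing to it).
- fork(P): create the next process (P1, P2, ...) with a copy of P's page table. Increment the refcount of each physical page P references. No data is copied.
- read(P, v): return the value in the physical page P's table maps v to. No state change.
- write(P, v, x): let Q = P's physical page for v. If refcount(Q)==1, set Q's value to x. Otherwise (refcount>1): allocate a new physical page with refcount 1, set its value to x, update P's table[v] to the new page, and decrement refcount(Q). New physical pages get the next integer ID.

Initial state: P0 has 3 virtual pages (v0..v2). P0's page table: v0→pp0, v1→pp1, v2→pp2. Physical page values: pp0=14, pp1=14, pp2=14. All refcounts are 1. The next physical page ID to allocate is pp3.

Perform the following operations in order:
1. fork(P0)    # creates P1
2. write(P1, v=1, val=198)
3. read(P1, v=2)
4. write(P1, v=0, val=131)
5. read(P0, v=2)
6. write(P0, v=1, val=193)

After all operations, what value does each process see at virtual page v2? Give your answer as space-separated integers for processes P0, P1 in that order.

Answer: 14 14

Derivation:
Op 1: fork(P0) -> P1. 3 ppages; refcounts: pp0:2 pp1:2 pp2:2
Op 2: write(P1, v1, 198). refcount(pp1)=2>1 -> COPY to pp3. 4 ppages; refcounts: pp0:2 pp1:1 pp2:2 pp3:1
Op 3: read(P1, v2) -> 14. No state change.
Op 4: write(P1, v0, 131). refcount(pp0)=2>1 -> COPY to pp4. 5 ppages; refcounts: pp0:1 pp1:1 pp2:2 pp3:1 pp4:1
Op 5: read(P0, v2) -> 14. No state change.
Op 6: write(P0, v1, 193). refcount(pp1)=1 -> write in place. 5 ppages; refcounts: pp0:1 pp1:1 pp2:2 pp3:1 pp4:1
P0: v2 -> pp2 = 14
P1: v2 -> pp2 = 14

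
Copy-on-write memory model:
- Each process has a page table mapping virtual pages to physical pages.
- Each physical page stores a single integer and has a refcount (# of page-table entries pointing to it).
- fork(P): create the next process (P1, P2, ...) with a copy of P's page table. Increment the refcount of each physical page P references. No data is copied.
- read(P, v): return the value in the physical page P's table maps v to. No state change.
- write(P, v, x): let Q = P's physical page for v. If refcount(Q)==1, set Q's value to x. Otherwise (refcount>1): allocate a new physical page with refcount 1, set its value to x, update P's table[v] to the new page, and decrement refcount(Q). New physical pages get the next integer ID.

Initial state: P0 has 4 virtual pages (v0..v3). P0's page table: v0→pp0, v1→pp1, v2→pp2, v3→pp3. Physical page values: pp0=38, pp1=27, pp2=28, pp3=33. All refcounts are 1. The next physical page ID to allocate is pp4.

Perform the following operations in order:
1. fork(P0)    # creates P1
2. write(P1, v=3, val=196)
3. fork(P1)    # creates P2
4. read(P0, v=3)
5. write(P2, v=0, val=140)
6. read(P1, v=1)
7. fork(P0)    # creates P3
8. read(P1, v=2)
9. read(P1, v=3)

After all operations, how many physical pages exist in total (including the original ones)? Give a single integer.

Op 1: fork(P0) -> P1. 4 ppages; refcounts: pp0:2 pp1:2 pp2:2 pp3:2
Op 2: write(P1, v3, 196). refcount(pp3)=2>1 -> COPY to pp4. 5 ppages; refcounts: pp0:2 pp1:2 pp2:2 pp3:1 pp4:1
Op 3: fork(P1) -> P2. 5 ppages; refcounts: pp0:3 pp1:3 pp2:3 pp3:1 pp4:2
Op 4: read(P0, v3) -> 33. No state change.
Op 5: write(P2, v0, 140). refcount(pp0)=3>1 -> COPY to pp5. 6 ppages; refcounts: pp0:2 pp1:3 pp2:3 pp3:1 pp4:2 pp5:1
Op 6: read(P1, v1) -> 27. No state change.
Op 7: fork(P0) -> P3. 6 ppages; refcounts: pp0:3 pp1:4 pp2:4 pp3:2 pp4:2 pp5:1
Op 8: read(P1, v2) -> 28. No state change.
Op 9: read(P1, v3) -> 196. No state change.

Answer: 6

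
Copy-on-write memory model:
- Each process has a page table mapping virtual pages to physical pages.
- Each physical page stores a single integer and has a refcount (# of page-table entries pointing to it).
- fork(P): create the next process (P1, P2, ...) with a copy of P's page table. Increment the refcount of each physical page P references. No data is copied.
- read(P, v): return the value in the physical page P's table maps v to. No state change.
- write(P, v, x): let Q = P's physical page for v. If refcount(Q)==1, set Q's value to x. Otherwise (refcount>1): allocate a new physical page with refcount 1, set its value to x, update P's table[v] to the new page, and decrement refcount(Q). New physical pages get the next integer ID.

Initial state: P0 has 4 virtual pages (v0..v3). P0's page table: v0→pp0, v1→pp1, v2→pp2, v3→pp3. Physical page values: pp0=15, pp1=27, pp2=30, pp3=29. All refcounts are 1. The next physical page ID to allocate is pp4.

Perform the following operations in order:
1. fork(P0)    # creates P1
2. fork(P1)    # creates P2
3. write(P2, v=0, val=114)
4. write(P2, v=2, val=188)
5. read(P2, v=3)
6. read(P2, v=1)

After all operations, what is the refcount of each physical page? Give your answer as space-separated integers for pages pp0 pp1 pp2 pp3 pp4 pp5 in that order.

Answer: 2 3 2 3 1 1

Derivation:
Op 1: fork(P0) -> P1. 4 ppages; refcounts: pp0:2 pp1:2 pp2:2 pp3:2
Op 2: fork(P1) -> P2. 4 ppages; refcounts: pp0:3 pp1:3 pp2:3 pp3:3
Op 3: write(P2, v0, 114). refcount(pp0)=3>1 -> COPY to pp4. 5 ppages; refcounts: pp0:2 pp1:3 pp2:3 pp3:3 pp4:1
Op 4: write(P2, v2, 188). refcount(pp2)=3>1 -> COPY to pp5. 6 ppages; refcounts: pp0:2 pp1:3 pp2:2 pp3:3 pp4:1 pp5:1
Op 5: read(P2, v3) -> 29. No state change.
Op 6: read(P2, v1) -> 27. No state change.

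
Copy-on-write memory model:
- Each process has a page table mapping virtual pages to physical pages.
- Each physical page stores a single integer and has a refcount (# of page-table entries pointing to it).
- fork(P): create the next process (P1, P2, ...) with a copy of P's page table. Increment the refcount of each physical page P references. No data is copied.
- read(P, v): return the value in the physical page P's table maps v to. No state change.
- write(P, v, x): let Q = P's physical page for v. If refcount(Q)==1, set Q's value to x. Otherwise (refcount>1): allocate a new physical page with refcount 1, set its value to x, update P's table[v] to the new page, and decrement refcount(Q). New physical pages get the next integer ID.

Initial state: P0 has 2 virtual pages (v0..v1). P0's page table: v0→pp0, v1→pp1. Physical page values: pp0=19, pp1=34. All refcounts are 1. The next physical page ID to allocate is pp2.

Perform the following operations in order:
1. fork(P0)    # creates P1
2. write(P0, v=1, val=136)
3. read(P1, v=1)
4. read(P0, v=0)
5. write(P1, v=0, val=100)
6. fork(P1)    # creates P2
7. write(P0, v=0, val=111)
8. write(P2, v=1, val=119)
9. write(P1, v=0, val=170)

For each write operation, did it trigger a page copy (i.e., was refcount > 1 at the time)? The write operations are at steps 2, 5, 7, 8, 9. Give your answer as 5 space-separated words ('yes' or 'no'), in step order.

Op 1: fork(P0) -> P1. 2 ppages; refcounts: pp0:2 pp1:2
Op 2: write(P0, v1, 136). refcount(pp1)=2>1 -> COPY to pp2. 3 ppages; refcounts: pp0:2 pp1:1 pp2:1
Op 3: read(P1, v1) -> 34. No state change.
Op 4: read(P0, v0) -> 19. No state change.
Op 5: write(P1, v0, 100). refcount(pp0)=2>1 -> COPY to pp3. 4 ppages; refcounts: pp0:1 pp1:1 pp2:1 pp3:1
Op 6: fork(P1) -> P2. 4 ppages; refcounts: pp0:1 pp1:2 pp2:1 pp3:2
Op 7: write(P0, v0, 111). refcount(pp0)=1 -> write in place. 4 ppages; refcounts: pp0:1 pp1:2 pp2:1 pp3:2
Op 8: write(P2, v1, 119). refcount(pp1)=2>1 -> COPY to pp4. 5 ppages; refcounts: pp0:1 pp1:1 pp2:1 pp3:2 pp4:1
Op 9: write(P1, v0, 170). refcount(pp3)=2>1 -> COPY to pp5. 6 ppages; refcounts: pp0:1 pp1:1 pp2:1 pp3:1 pp4:1 pp5:1

yes yes no yes yes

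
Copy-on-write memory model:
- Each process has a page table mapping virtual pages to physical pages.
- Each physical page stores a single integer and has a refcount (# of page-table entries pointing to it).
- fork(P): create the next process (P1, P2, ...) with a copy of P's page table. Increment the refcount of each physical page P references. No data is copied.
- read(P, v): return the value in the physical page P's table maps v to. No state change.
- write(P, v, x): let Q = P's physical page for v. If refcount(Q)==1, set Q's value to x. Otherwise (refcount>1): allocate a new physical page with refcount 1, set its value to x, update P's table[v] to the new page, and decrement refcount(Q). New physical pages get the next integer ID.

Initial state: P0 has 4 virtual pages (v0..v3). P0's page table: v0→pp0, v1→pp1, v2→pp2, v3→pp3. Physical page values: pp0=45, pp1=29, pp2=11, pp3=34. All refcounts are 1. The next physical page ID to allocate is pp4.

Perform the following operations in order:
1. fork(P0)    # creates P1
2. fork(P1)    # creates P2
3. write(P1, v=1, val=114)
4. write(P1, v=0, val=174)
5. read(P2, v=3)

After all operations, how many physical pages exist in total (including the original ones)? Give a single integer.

Answer: 6

Derivation:
Op 1: fork(P0) -> P1. 4 ppages; refcounts: pp0:2 pp1:2 pp2:2 pp3:2
Op 2: fork(P1) -> P2. 4 ppages; refcounts: pp0:3 pp1:3 pp2:3 pp3:3
Op 3: write(P1, v1, 114). refcount(pp1)=3>1 -> COPY to pp4. 5 ppages; refcounts: pp0:3 pp1:2 pp2:3 pp3:3 pp4:1
Op 4: write(P1, v0, 174). refcount(pp0)=3>1 -> COPY to pp5. 6 ppages; refcounts: pp0:2 pp1:2 pp2:3 pp3:3 pp4:1 pp5:1
Op 5: read(P2, v3) -> 34. No state change.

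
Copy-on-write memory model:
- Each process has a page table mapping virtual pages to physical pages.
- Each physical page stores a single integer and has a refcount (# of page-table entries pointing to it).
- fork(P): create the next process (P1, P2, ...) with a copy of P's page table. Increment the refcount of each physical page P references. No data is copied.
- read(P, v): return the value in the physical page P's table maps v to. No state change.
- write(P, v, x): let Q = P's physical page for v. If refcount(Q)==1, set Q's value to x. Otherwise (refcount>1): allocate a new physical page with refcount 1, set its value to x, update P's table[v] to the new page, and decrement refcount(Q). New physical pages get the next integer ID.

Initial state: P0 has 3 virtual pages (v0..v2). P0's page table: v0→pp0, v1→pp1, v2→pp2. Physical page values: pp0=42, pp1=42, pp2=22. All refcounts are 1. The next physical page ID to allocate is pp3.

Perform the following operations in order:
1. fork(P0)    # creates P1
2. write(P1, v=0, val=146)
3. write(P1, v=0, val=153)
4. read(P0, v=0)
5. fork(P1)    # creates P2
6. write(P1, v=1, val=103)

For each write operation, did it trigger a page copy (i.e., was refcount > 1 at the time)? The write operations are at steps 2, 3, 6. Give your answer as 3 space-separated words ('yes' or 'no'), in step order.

Op 1: fork(P0) -> P1. 3 ppages; refcounts: pp0:2 pp1:2 pp2:2
Op 2: write(P1, v0, 146). refcount(pp0)=2>1 -> COPY to pp3. 4 ppages; refcounts: pp0:1 pp1:2 pp2:2 pp3:1
Op 3: write(P1, v0, 153). refcount(pp3)=1 -> write in place. 4 ppages; refcounts: pp0:1 pp1:2 pp2:2 pp3:1
Op 4: read(P0, v0) -> 42. No state change.
Op 5: fork(P1) -> P2. 4 ppages; refcounts: pp0:1 pp1:3 pp2:3 pp3:2
Op 6: write(P1, v1, 103). refcount(pp1)=3>1 -> COPY to pp4. 5 ppages; refcounts: pp0:1 pp1:2 pp2:3 pp3:2 pp4:1

yes no yes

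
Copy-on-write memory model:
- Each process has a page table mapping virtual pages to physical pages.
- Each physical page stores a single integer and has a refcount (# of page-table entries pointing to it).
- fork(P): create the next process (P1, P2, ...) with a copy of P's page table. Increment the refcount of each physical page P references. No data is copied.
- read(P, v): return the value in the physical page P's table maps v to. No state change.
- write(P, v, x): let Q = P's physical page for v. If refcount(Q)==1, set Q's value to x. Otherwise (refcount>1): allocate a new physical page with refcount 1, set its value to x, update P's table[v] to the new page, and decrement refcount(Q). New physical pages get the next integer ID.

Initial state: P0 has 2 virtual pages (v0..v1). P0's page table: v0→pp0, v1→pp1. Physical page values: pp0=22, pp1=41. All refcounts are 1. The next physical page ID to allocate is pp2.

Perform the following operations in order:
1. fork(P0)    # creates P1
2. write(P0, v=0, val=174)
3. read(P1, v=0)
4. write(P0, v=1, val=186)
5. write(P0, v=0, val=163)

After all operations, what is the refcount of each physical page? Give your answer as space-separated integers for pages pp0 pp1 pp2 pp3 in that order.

Op 1: fork(P0) -> P1. 2 ppages; refcounts: pp0:2 pp1:2
Op 2: write(P0, v0, 174). refcount(pp0)=2>1 -> COPY to pp2. 3 ppages; refcounts: pp0:1 pp1:2 pp2:1
Op 3: read(P1, v0) -> 22. No state change.
Op 4: write(P0, v1, 186). refcount(pp1)=2>1 -> COPY to pp3. 4 ppages; refcounts: pp0:1 pp1:1 pp2:1 pp3:1
Op 5: write(P0, v0, 163). refcount(pp2)=1 -> write in place. 4 ppages; refcounts: pp0:1 pp1:1 pp2:1 pp3:1

Answer: 1 1 1 1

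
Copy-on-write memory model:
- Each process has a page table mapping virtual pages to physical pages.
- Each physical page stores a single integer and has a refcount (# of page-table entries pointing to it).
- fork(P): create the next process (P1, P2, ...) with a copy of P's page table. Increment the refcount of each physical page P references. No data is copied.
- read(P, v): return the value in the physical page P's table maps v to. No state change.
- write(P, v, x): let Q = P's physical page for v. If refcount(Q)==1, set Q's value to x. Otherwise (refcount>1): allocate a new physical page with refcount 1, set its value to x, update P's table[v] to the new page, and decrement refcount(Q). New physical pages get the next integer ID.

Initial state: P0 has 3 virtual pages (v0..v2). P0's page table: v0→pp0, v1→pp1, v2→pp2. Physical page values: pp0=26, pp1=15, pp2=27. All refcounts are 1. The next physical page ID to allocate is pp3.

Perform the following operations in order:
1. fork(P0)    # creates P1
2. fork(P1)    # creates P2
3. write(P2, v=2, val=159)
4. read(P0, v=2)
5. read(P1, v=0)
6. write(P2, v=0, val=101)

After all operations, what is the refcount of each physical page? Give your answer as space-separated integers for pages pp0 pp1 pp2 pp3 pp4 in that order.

Answer: 2 3 2 1 1

Derivation:
Op 1: fork(P0) -> P1. 3 ppages; refcounts: pp0:2 pp1:2 pp2:2
Op 2: fork(P1) -> P2. 3 ppages; refcounts: pp0:3 pp1:3 pp2:3
Op 3: write(P2, v2, 159). refcount(pp2)=3>1 -> COPY to pp3. 4 ppages; refcounts: pp0:3 pp1:3 pp2:2 pp3:1
Op 4: read(P0, v2) -> 27. No state change.
Op 5: read(P1, v0) -> 26. No state change.
Op 6: write(P2, v0, 101). refcount(pp0)=3>1 -> COPY to pp4. 5 ppages; refcounts: pp0:2 pp1:3 pp2:2 pp3:1 pp4:1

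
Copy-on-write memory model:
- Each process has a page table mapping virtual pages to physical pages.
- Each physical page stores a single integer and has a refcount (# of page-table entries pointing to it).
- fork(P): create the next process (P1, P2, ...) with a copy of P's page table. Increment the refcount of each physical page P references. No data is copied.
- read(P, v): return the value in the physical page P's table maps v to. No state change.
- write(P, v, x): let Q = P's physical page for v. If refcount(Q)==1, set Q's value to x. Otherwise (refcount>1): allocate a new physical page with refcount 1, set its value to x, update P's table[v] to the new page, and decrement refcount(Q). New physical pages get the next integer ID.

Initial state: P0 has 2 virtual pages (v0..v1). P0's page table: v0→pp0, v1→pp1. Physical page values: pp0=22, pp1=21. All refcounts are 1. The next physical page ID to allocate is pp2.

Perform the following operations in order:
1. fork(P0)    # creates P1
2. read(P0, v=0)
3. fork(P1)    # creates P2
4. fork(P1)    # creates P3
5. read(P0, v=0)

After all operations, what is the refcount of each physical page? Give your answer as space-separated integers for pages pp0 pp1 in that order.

Op 1: fork(P0) -> P1. 2 ppages; refcounts: pp0:2 pp1:2
Op 2: read(P0, v0) -> 22. No state change.
Op 3: fork(P1) -> P2. 2 ppages; refcounts: pp0:3 pp1:3
Op 4: fork(P1) -> P3. 2 ppages; refcounts: pp0:4 pp1:4
Op 5: read(P0, v0) -> 22. No state change.

Answer: 4 4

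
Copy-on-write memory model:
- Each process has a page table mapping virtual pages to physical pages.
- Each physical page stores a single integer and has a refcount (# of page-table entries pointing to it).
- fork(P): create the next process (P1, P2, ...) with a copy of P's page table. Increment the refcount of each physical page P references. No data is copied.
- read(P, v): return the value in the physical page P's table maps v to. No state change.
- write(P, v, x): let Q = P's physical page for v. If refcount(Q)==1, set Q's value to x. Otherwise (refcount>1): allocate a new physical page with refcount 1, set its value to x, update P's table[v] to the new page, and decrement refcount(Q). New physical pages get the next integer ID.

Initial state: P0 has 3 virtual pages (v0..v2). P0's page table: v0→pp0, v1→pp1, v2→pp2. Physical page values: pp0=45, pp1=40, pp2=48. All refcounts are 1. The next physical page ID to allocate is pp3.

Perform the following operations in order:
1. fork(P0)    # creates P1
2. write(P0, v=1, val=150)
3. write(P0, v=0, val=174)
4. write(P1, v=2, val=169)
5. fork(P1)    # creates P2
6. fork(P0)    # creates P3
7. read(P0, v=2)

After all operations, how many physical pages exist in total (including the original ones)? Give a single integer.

Answer: 6

Derivation:
Op 1: fork(P0) -> P1. 3 ppages; refcounts: pp0:2 pp1:2 pp2:2
Op 2: write(P0, v1, 150). refcount(pp1)=2>1 -> COPY to pp3. 4 ppages; refcounts: pp0:2 pp1:1 pp2:2 pp3:1
Op 3: write(P0, v0, 174). refcount(pp0)=2>1 -> COPY to pp4. 5 ppages; refcounts: pp0:1 pp1:1 pp2:2 pp3:1 pp4:1
Op 4: write(P1, v2, 169). refcount(pp2)=2>1 -> COPY to pp5. 6 ppages; refcounts: pp0:1 pp1:1 pp2:1 pp3:1 pp4:1 pp5:1
Op 5: fork(P1) -> P2. 6 ppages; refcounts: pp0:2 pp1:2 pp2:1 pp3:1 pp4:1 pp5:2
Op 6: fork(P0) -> P3. 6 ppages; refcounts: pp0:2 pp1:2 pp2:2 pp3:2 pp4:2 pp5:2
Op 7: read(P0, v2) -> 48. No state change.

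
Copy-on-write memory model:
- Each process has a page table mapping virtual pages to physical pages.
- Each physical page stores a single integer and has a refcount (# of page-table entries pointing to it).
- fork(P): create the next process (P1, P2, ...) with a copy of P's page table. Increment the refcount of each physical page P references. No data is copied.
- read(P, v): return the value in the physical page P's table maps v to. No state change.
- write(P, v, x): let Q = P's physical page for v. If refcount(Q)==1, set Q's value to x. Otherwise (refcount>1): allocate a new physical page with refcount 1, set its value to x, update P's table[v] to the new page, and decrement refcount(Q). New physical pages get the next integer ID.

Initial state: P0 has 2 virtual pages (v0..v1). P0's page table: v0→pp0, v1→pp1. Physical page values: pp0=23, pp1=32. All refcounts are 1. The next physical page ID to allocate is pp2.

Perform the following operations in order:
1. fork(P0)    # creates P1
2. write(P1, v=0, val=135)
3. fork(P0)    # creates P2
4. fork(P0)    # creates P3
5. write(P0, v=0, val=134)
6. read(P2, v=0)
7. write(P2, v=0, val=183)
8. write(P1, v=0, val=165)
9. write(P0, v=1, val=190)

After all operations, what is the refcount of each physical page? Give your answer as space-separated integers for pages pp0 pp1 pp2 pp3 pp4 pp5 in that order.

Op 1: fork(P0) -> P1. 2 ppages; refcounts: pp0:2 pp1:2
Op 2: write(P1, v0, 135). refcount(pp0)=2>1 -> COPY to pp2. 3 ppages; refcounts: pp0:1 pp1:2 pp2:1
Op 3: fork(P0) -> P2. 3 ppages; refcounts: pp0:2 pp1:3 pp2:1
Op 4: fork(P0) -> P3. 3 ppages; refcounts: pp0:3 pp1:4 pp2:1
Op 5: write(P0, v0, 134). refcount(pp0)=3>1 -> COPY to pp3. 4 ppages; refcounts: pp0:2 pp1:4 pp2:1 pp3:1
Op 6: read(P2, v0) -> 23. No state change.
Op 7: write(P2, v0, 183). refcount(pp0)=2>1 -> COPY to pp4. 5 ppages; refcounts: pp0:1 pp1:4 pp2:1 pp3:1 pp4:1
Op 8: write(P1, v0, 165). refcount(pp2)=1 -> write in place. 5 ppages; refcounts: pp0:1 pp1:4 pp2:1 pp3:1 pp4:1
Op 9: write(P0, v1, 190). refcount(pp1)=4>1 -> COPY to pp5. 6 ppages; refcounts: pp0:1 pp1:3 pp2:1 pp3:1 pp4:1 pp5:1

Answer: 1 3 1 1 1 1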